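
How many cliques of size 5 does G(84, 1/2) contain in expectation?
E[# K_5] = C(84, 5) · (1/2)^C(5, 2) = 30872016 / 2^10 = 1929501/64 = 30148.453125

For each 5-subset S of vertices (there are C(84, 5) = 30872016 such S), let X_S = 1 if S induces a K_5 (all C(5, 2) = 10 edges present). Then P(X_S = 1) = (1/2)^10 = 1/1024. By linearity of expectation, E[# K_5] = C(84, 5) · (1/2)^10 = 30872016 / 1024 = 1929501/64 = 30148.453125.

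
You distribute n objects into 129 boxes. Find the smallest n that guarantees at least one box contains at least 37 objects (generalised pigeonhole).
n = (37 − 1)·129 + 1 = 4645

By the generalised pigeonhole principle, to guarantee some box contains ≥ r objects we need more than (r − 1) · k objects total. Threshold: n = (r − 1) · k + 1. With r = 37 and k = 129: n = 36 · 129 + 1 = 4644 + 1 = 4645. For n = 4644 = 36 · 129, we can put exactly 36 objects in every box, avoiding 37 in any single one — so 4645 is tight.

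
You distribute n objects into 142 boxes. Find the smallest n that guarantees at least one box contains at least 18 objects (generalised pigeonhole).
n = (18 − 1)·142 + 1 = 2415

By the generalised pigeonhole principle, to guarantee some box contains ≥ r objects we need more than (r − 1) · k objects total. Threshold: n = (r − 1) · k + 1. With r = 18 and k = 142: n = 17 · 142 + 1 = 2414 + 1 = 2415. For n = 2414 = 17 · 142, we can put exactly 17 objects in every box, avoiding 18 in any single one — so 2415 is tight.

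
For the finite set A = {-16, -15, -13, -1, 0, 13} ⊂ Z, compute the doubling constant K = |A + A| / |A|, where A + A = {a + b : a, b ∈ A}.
K = |A + A| / |A| = 18/6 = 3

Enumerate A + A = {a + b : a, b ∈ A}. With |A| = 6, there are |A|^2 = 36 ordered sum pairs; collecting distinct values, A + A = {-32, -31, -30, -29, -28, -26, -17, -16, -15, -14, -13, -3, -2, -1, 0, 12, 13, 26}, so |A + A| = 18. Thus K = 18/6 = 3. For comparison, the minimum possible |A + A| over all 6-element sets is 2·6 − 1 = 11 (so min K = 11/6), attained only by arithmetic progressions.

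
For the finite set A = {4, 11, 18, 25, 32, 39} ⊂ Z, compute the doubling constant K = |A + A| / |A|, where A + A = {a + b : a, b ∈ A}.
K = |A + A| / |A| = 11/6

Enumerate A + A = {a + b : a, b ∈ A}. With |A| = 6, there are |A|^2 = 36 ordered sum pairs; collecting distinct values, A + A = {8, 15, 22, 29, 36, 43, 50, 57, 64, 71, 78}, so |A + A| = 11. Thus K = 11/6. Here |A + A| = 2|A| − 1 = 11, the minimum possible — so K = 11/6 is minimal, which holds iff A is an arithmetic progression.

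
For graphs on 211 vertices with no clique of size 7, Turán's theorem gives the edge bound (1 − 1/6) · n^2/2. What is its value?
Turán density bound = (5/6) · 211^2/2 = 222605/12 ≈ 18550.4167

Turán's theorem: ex(n, K_{r+1}) is achieved by the complete r-partite Turán graph T(n, r) with parts as balanced as possible, and is at most (1 − 1/r) · n^2/2. For r = 6, n = 211: the density bound is (5/6) · 44521/2 = 222605/12 ≈ 18550.4167. The integer-valued extremum is e(T(211, 6)) = 18550, which is strictly less than the density bound 222605/12 since 6 ∤ 211 (the parts of T(211, 6) cannot all be equal).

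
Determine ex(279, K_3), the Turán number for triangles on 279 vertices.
ex(279, K_3) = ⌊279^2/4⌋ = 19460

Mantel (1907): a triangle-free graph on n vertices has at most ⌊n^2/4⌋ edges, with equality for the complete bipartite graph K_{⌊n/2⌋, ⌈n/2⌉}. For n = 279: ⌊279^2/4⌋ = ⌊77841/4⌋ = 19460. The extremal graph is K_{139, 140}, which has 139·140 = 19460 edges.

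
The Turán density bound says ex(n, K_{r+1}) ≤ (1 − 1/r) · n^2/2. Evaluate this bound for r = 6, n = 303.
Turán density bound = (5/6) · 303^2/2 = 153015/4 ≈ 38253.75

Turán's theorem: ex(n, K_{r+1}) is achieved by the complete r-partite Turán graph T(n, r) with parts as balanced as possible, and is at most (1 − 1/r) · n^2/2. For r = 6, n = 303: the density bound is (5/6) · 91809/2 = 153015/4 ≈ 38253.75. The integer-valued extremum is e(T(303, 6)) = 38253, which is strictly less than the density bound 153015/4 since 6 ∤ 303 (the parts of T(303, 6) cannot all be equal).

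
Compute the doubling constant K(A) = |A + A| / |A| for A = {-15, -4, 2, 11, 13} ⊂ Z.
K = |A + A| / |A| = 14/5

Enumerate A + A = {a + b : a, b ∈ A}. With |A| = 5, there are |A|^2 = 25 ordered sum pairs; collecting distinct values, A + A = {-30, -19, -13, -8, -4, -2, 4, 7, 9, 13, 15, 22, 24, 26}, so |A + A| = 14. Thus K = 14/5. For comparison, the minimum possible |A + A| over all 5-element sets is 2·5 − 1 = 9 (so min K = 9/5), attained only by arithmetic progressions.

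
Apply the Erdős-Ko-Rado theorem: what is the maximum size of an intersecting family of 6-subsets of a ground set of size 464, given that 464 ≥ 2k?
max |F| = C(463, 5) = 173505466827

The Erdős-Ko-Rado theorem states: for n ≥ 2k, an intersecting family of k-subsets of an n-element set has size at most C(n − 1, k − 1), with equality for 'star' families {A ⊆ [n] : |A| = k, i ∈ A} (fix an element i). For n = 464, k = 6: C(463, 5) = 173505466827.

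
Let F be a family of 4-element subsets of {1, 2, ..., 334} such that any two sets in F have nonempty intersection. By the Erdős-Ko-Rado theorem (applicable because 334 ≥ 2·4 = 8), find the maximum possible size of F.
max |F| = C(333, 3) = 6099006

Erdős-Ko-Rado (1961): when n ≥ 2k, max |F| = C(n−1, k−1). The bound is attained by the star {A : i ∈ A} for any fixed i ∈ [n]. Here C(334−1, 4−1) = C(333, 3) = 6099006.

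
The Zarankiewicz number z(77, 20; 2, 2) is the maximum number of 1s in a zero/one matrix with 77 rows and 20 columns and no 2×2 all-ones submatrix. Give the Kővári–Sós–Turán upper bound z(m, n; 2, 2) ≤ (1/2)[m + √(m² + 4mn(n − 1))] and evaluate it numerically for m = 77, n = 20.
z(77, 20; 2, 2) ≤ (1/2)[77 + √(77² + 4·77·20·19)] = (1/2)[77 + √122969] = 213.8347

Kővári–Sós–Turán: let r_1, ..., r_77 be the row sums and z = Σ r_i the total number of 1s. Each pair of columns can share at most one row with both entries 1 (else a 2×2 all-ones block appears), so Σ_i C(r_i, 2) ≤ C(20, 2) = 190. By convexity Σ_i C(r_i, 2) ≥ 77·C(z/77, 2) = z(z − 77)/(2·77), giving z² − 77z − 77·20·19 ≤ 0 and hence z ≤ (1/2)[77 + √(5929 + 4·29260)] = (1/2)[77 + √122969] ≈ (1/2)(77 + 350.6694) = 213.8347.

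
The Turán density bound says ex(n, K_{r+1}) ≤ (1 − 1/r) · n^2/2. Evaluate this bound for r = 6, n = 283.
Turán density bound = (5/6) · 283^2/2 = 400445/12 ≈ 33370.4167

Turán's theorem: ex(n, K_{r+1}) is achieved by the complete r-partite Turán graph T(n, r) with parts as balanced as possible, and is at most (1 − 1/r) · n^2/2. For r = 6, n = 283: the density bound is (5/6) · 80089/2 = 400445/12 ≈ 33370.4167. The integer-valued extremum is e(T(283, 6)) = 33370, which is strictly less than the density bound 400445/12 since 6 ∤ 283 (the parts of T(283, 6) cannot all be equal).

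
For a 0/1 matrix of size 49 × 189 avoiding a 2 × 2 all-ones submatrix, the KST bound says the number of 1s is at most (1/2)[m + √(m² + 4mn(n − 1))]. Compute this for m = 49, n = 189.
z(49, 189; 2, 2) ≤ (1/2)[49 + √(49² + 4·49·189·188)] = (1/2)[49 + √6966673] = 1344.2228

Kővári–Sós–Turán: let r_1, ..., r_49 be the row sums and z = Σ r_i the total number of 1s. Each pair of columns can share at most one row with both entries 1 (else a 2×2 all-ones block appears), so Σ_i C(r_i, 2) ≤ C(189, 2) = 17766. By convexity Σ_i C(r_i, 2) ≥ 49·C(z/49, 2) = z(z − 49)/(2·49), giving z² − 49z − 49·189·188 ≤ 0 and hence z ≤ (1/2)[49 + √(2401 + 4·1741068)] = (1/2)[49 + √6966673] ≈ (1/2)(49 + 2639.4456) = 1344.2228.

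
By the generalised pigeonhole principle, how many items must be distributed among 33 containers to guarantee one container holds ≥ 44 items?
n = (44 − 1)·33 + 1 = 1420

By the generalised pigeonhole principle, to guarantee some box contains ≥ r objects we need more than (r − 1) · k objects total. Threshold: n = (r − 1) · k + 1. With r = 44 and k = 33: n = 43 · 33 + 1 = 1419 + 1 = 1420. For n = 1419 = 43 · 33, we can put exactly 43 objects in every box, avoiding 44 in any single one — so 1420 is tight.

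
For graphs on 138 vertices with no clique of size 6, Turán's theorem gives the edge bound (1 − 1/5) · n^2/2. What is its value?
Turán density bound = (4/5) · 138^2/2 = 38088/5 ≈ 7617.6

Turán's theorem: ex(n, K_{r+1}) is achieved by the complete r-partite Turán graph T(n, r) with parts as balanced as possible, and is at most (1 − 1/r) · n^2/2. For r = 5, n = 138: the density bound is (4/5) · 19044/2 = 38088/5 ≈ 7617.6. The integer-valued extremum is e(T(138, 5)) = 7617, which is strictly less than the density bound 38088/5 since 5 ∤ 138 (the parts of T(138, 5) cannot all be equal).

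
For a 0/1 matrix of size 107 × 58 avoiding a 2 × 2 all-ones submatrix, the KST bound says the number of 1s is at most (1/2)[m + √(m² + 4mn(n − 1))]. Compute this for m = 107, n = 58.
z(107, 58; 2, 2) ≤ (1/2)[107 + √(107² + 4·107·58·57)] = (1/2)[107 + √1426417] = 650.6635

Kővári–Sós–Turán: let r_1, ..., r_107 be the row sums and z = Σ r_i the total number of 1s. Each pair of columns can share at most one row with both entries 1 (else a 2×2 all-ones block appears), so Σ_i C(r_i, 2) ≤ C(58, 2) = 1653. By convexity Σ_i C(r_i, 2) ≥ 107·C(z/107, 2) = z(z − 107)/(2·107), giving z² − 107z − 107·58·57 ≤ 0 and hence z ≤ (1/2)[107 + √(11449 + 4·353742)] = (1/2)[107 + √1426417] ≈ (1/2)(107 + 1194.327) = 650.6635.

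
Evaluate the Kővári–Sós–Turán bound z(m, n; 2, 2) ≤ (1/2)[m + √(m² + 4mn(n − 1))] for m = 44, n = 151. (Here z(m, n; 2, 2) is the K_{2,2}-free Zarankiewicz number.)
z(44, 151; 2, 2) ≤ (1/2)[44 + √(44² + 4·44·151·150)] = (1/2)[44 + √3988336] = 1020.5409

Kővári–Sós–Turán: let r_1, ..., r_44 be the row sums and z = Σ r_i the total number of 1s. Each pair of columns can share at most one row with both entries 1 (else a 2×2 all-ones block appears), so Σ_i C(r_i, 2) ≤ C(151, 2) = 11325. By convexity Σ_i C(r_i, 2) ≥ 44·C(z/44, 2) = z(z − 44)/(2·44), giving z² − 44z − 44·151·150 ≤ 0 and hence z ≤ (1/2)[44 + √(1936 + 4·996600)] = (1/2)[44 + √3988336] ≈ (1/2)(44 + 1997.0819) = 1020.5409.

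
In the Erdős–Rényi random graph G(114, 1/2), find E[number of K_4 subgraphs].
E[# K_4] = C(114, 4) · (1/2)^C(4, 2) = 6672876 / 2^6 = 1668219/16 = 104263.6875

For each 4-subset S of vertices (there are C(114, 4) = 6672876 such S), let X_S = 1 if S induces a K_4 (all C(4, 2) = 6 edges present). Then P(X_S = 1) = (1/2)^6 = 1/64. By linearity of expectation, E[# K_4] = C(114, 4) · (1/2)^6 = 6672876 / 64 = 1668219/16 = 104263.6875.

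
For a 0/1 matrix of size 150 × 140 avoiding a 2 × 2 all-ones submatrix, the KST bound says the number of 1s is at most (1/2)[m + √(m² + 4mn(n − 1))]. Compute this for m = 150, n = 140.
z(150, 140; 2, 2) ≤ (1/2)[150 + √(150² + 4·150·140·139)] = (1/2)[150 + √11698500] = 1785.1535

Kővári–Sós–Turán: let r_1, ..., r_150 be the row sums and z = Σ r_i the total number of 1s. Each pair of columns can share at most one row with both entries 1 (else a 2×2 all-ones block appears), so Σ_i C(r_i, 2) ≤ C(140, 2) = 9730. By convexity Σ_i C(r_i, 2) ≥ 150·C(z/150, 2) = z(z − 150)/(2·150), giving z² − 150z − 150·140·139 ≤ 0 and hence z ≤ (1/2)[150 + √(22500 + 4·2919000)] = (1/2)[150 + √11698500] ≈ (1/2)(150 + 3420.307) = 1785.1535.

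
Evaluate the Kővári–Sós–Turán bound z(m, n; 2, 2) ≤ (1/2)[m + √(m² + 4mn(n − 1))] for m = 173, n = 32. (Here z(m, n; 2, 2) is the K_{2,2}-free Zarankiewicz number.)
z(173, 32; 2, 2) ≤ (1/2)[173 + √(173² + 4·173·32·31)] = (1/2)[173 + √716393] = 509.7

Kővári–Sós–Turán: let r_1, ..., r_173 be the row sums and z = Σ r_i the total number of 1s. Each pair of columns can share at most one row with both entries 1 (else a 2×2 all-ones block appears), so Σ_i C(r_i, 2) ≤ C(32, 2) = 496. By convexity Σ_i C(r_i, 2) ≥ 173·C(z/173, 2) = z(z − 173)/(2·173), giving z² − 173z − 173·32·31 ≤ 0 and hence z ≤ (1/2)[173 + √(29929 + 4·171616)] = (1/2)[173 + √716393] ≈ (1/2)(173 + 846.4) = 509.7.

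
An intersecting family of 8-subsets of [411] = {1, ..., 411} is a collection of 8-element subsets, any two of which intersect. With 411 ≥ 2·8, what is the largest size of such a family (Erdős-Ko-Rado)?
max |F| = C(410, 7) = 367023288800520

Erdős-Ko-Rado (1961): when n ≥ 2k, max |F| = C(n−1, k−1). The bound is attained by the star {A : i ∈ A} for any fixed i ∈ [n]. Here C(411−1, 8−1) = C(410, 7) = 367023288800520.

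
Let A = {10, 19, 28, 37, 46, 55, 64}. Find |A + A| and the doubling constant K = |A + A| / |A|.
K = |A + A| / |A| = 13/7

Enumerate A + A = {a + b : a, b ∈ A}. With |A| = 7, there are |A|^2 = 49 ordered sum pairs; collecting distinct values, A + A = {20, 29, 38, 47, 56, 65, 74, 83, 92, 101, 110, 119, 128}, so |A + A| = 13. Thus K = 13/7. Here |A + A| = 2|A| − 1 = 13, the minimum possible — so K = 13/7 is minimal, which holds iff A is an arithmetic progression.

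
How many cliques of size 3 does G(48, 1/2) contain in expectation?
E[# K_3] = C(48, 3) · (1/2)^C(3, 2) = 17296 / 2^3 = 2162

For each 3-subset S of vertices (there are C(48, 3) = 17296 such S), let X_S = 1 if S induces a K_3 (all C(3, 2) = 3 edges present). Then P(X_S = 1) = (1/2)^3 = 1/8. By linearity of expectation, E[# K_3] = C(48, 3) · (1/2)^3 = 17296 / 8 = 2162.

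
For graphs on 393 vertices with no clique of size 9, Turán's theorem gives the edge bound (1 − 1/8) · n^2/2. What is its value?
Turán density bound = (7/8) · 393^2/2 = 1081143/16 ≈ 67571.4375

Turán's theorem: ex(n, K_{r+1}) is achieved by the complete r-partite Turán graph T(n, r) with parts as balanced as possible, and is at most (1 − 1/r) · n^2/2. For r = 8, n = 393: the density bound is (7/8) · 154449/2 = 1081143/16 ≈ 67571.4375. The integer-valued extremum is e(T(393, 8)) = 67571, which is strictly less than the density bound 1081143/16 since 8 ∤ 393 (the parts of T(393, 8) cannot all be equal).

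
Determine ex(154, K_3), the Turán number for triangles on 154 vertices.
ex(154, K_3) = ⌊154^2/4⌋ = 5929

Mantel (1907): a triangle-free graph on n vertices has at most ⌊n^2/4⌋ edges, with equality for the complete bipartite graph K_{⌊n/2⌋, ⌈n/2⌉}. For n = 154: ⌊154^2/4⌋ = ⌊23716/4⌋ = 5929. The extremal graph is K_{77, 77}, which has 77·77 = 5929 edges.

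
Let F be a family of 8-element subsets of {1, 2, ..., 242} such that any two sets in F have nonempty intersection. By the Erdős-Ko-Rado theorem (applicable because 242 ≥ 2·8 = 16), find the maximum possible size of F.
max |F| = C(241, 7) = 8580267290440

The Erdős-Ko-Rado theorem states: for n ≥ 2k, an intersecting family of k-subsets of an n-element set has size at most C(n − 1, k − 1), with equality for 'star' families {A ⊆ [n] : |A| = k, i ∈ A} (fix an element i). For n = 242, k = 8: C(241, 7) = 8580267290440.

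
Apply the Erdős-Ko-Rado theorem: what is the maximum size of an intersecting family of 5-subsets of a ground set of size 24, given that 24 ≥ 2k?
max |F| = C(23, 4) = 8855

The Erdős-Ko-Rado theorem states: for n ≥ 2k, an intersecting family of k-subsets of an n-element set has size at most C(n − 1, k − 1), with equality for 'star' families {A ⊆ [n] : |A| = k, i ∈ A} (fix an element i). For n = 24, k = 5: C(23, 4) = 8855.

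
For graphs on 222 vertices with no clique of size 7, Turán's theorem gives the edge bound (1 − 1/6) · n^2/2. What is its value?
Turán density bound = (5/6) · 222^2/2 = 20535

Turán's theorem: ex(n, K_{r+1}) is achieved by the complete r-partite Turán graph T(n, r) with parts as balanced as possible, and is at most (1 − 1/r) · n^2/2. For r = 6, n = 222: the density bound is (5/6) · 49284/2 = 20535. Since 6 ∣ 222, the Turán graph T(222, 6) has parts of equal size 37, and its edge count e(T(222, 6)) = 20535 attains the density bound exactly.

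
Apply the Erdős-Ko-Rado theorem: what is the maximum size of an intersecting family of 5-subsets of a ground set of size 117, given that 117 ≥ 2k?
max |F| = C(116, 4) = 7160245

Erdős-Ko-Rado (1961): when n ≥ 2k, max |F| = C(n−1, k−1). The bound is attained by the star {A : i ∈ A} for any fixed i ∈ [n]. Here C(117−1, 5−1) = C(116, 4) = 7160245.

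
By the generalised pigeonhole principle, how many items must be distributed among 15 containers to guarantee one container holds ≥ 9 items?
n = (9 − 1)·15 + 1 = 121

By the generalised pigeonhole principle, to guarantee some box contains ≥ r objects we need more than (r − 1) · k objects total. Threshold: n = (r − 1) · k + 1. With r = 9 and k = 15: n = 8 · 15 + 1 = 120 + 1 = 121. For n = 120 = 8 · 15, we can put exactly 8 objects in every box, avoiding 9 in any single one — so 121 is tight.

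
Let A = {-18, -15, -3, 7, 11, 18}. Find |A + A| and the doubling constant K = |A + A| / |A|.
K = |A + A| / |A| = 21/6 = 7/2

Enumerate A + A = {a + b : a, b ∈ A}. With |A| = 6, there are |A|^2 = 36 ordered sum pairs; collecting distinct values, A + A = {-36, -33, -30, -21, -18, -11, -8, -7, -6, -4, 0, 3, 4, 8, 14, 15, 18, 22, 25, 29, 36}, so |A + A| = 21. Thus K = 21/6 = 7/2. For comparison, the minimum possible |A + A| over all 6-element sets is 2·6 − 1 = 11 (so min K = 11/6), attained only by arithmetic progressions.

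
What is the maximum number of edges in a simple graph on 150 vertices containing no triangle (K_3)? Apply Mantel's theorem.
ex(150, K_3) = ⌊150^2/4⌋ = 5625

Mantel (1907): a triangle-free graph on n vertices has at most ⌊n^2/4⌋ edges, with equality for the complete bipartite graph K_{⌊n/2⌋, ⌈n/2⌉}. For n = 150: ⌊150^2/4⌋ = ⌊22500/4⌋ = 5625. The extremal graph is K_{75, 75}, which has 75·75 = 5625 edges.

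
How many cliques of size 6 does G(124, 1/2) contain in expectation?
E[# K_6] = C(124, 6) · (1/2)^C(6, 2) = 4465475476 / 2^15 = 1116368869/8192 ≈ 136275.496704

For each 6-subset S of vertices (there are C(124, 6) = 4465475476 such S), let X_S = 1 if S induces a K_6 (all C(6, 2) = 15 edges present). Then P(X_S = 1) = (1/2)^15 = 1/32768. By linearity of expectation, E[# K_6] = C(124, 6) · (1/2)^15 = 4465475476 / 32768 = 1116368869/8192 ≈ 136275.496704.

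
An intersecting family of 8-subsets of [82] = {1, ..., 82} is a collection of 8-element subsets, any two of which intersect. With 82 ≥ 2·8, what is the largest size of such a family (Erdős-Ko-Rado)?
max |F| = C(81, 7) = 3477216600

Erdős-Ko-Rado (1961): when n ≥ 2k, max |F| = C(n−1, k−1). The bound is attained by the star {A : i ∈ A} for any fixed i ∈ [n]. Here C(82−1, 8−1) = C(81, 7) = 3477216600.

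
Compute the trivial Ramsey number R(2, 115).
R(2, 115) = 115

R(2, k) = k for all k ≥ 2: in a 2-colouring of K_k, either some edge is red (a red K_2) or all edges are blue (a blue K_k). And K_{114} coloured all-blue has no blue K_115, so R(2, 115) > 114. Hence R(2, 115) = 115.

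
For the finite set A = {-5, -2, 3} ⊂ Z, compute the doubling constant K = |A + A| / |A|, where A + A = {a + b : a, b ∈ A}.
K = |A + A| / |A| = 6/3 = 2

Enumerate A + A = {a + b : a, b ∈ A}. With |A| = 3, there are |A|^2 = 9 ordered sum pairs; collecting distinct values, A + A = {-10, -7, -4, -2, 1, 6}, so |A + A| = 6. Thus K = 6/3 = 2. For comparison, the minimum possible |A + A| over all 3-element sets is 2·3 − 1 = 5 (so min K = 5/3), attained only by arithmetic progressions.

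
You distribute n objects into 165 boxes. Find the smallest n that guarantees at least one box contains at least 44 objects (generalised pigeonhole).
n = (44 − 1)·165 + 1 = 7096

By the generalised pigeonhole principle, to guarantee some box contains ≥ r objects we need more than (r − 1) · k objects total. Threshold: n = (r − 1) · k + 1. With r = 44 and k = 165: n = 43 · 165 + 1 = 7095 + 1 = 7096. For n = 7095 = 43 · 165, we can put exactly 43 objects in every box, avoiding 44 in any single one — so 7096 is tight.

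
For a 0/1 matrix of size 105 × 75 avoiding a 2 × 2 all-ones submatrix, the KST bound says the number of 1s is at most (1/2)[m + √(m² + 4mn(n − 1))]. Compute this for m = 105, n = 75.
z(105, 75; 2, 2) ≤ (1/2)[105 + √(105² + 4·105·75·74)] = (1/2)[105 + √2342025] = 817.6838

Kővári–Sós–Turán: let r_1, ..., r_105 be the row sums and z = Σ r_i the total number of 1s. Each pair of columns can share at most one row with both entries 1 (else a 2×2 all-ones block appears), so Σ_i C(r_i, 2) ≤ C(75, 2) = 2775. By convexity Σ_i C(r_i, 2) ≥ 105·C(z/105, 2) = z(z − 105)/(2·105), giving z² − 105z − 105·75·74 ≤ 0 and hence z ≤ (1/2)[105 + √(11025 + 4·582750)] = (1/2)[105 + √2342025] ≈ (1/2)(105 + 1530.3676) = 817.6838.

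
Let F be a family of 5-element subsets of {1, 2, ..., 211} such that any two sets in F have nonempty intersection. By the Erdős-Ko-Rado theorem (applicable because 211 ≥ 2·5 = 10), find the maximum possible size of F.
max |F| = C(210, 4) = 78738660

The Erdős-Ko-Rado theorem states: for n ≥ 2k, an intersecting family of k-subsets of an n-element set has size at most C(n − 1, k − 1), with equality for 'star' families {A ⊆ [n] : |A| = k, i ∈ A} (fix an element i). For n = 211, k = 5: C(210, 4) = 78738660.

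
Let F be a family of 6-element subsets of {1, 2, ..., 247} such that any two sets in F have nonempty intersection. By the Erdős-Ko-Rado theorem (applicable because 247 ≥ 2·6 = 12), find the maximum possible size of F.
max |F| = C(246, 5) = 7206616494

Erdős-Ko-Rado (1961): when n ≥ 2k, max |F| = C(n−1, k−1). The bound is attained by the star {A : i ∈ A} for any fixed i ∈ [n]. Here C(247−1, 6−1) = C(246, 5) = 7206616494.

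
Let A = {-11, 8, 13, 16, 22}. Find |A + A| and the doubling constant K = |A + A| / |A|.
K = |A + A| / |A| = 15/5 = 3

Enumerate A + A = {a + b : a, b ∈ A}. With |A| = 5, there are |A|^2 = 25 ordered sum pairs; collecting distinct values, A + A = {-22, -3, 2, 5, 11, 16, 21, 24, 26, 29, 30, 32, 35, 38, 44}, so |A + A| = 15. Thus K = 15/5 = 3. For comparison, the minimum possible |A + A| over all 5-element sets is 2·5 − 1 = 9 (so min K = 9/5), attained only by arithmetic progressions.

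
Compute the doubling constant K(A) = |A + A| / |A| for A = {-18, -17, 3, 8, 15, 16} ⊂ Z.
K = |A + A| / |A| = 20/6 = 10/3

Enumerate A + A = {a + b : a, b ∈ A}. With |A| = 6, there are |A|^2 = 36 ordered sum pairs; collecting distinct values, A + A = {-36, -35, -34, -15, -14, -10, -9, -3, -2, -1, 6, 11, 16, 18, 19, 23, 24, 30, 31, 32}, so |A + A| = 20. Thus K = 20/6 = 10/3. For comparison, the minimum possible |A + A| over all 6-element sets is 2·6 − 1 = 11 (so min K = 11/6), attained only by arithmetic progressions.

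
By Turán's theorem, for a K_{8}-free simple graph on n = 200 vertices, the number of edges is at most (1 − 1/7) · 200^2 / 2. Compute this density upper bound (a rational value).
Turán density bound = (6/7) · 200^2/2 = 120000/7 ≈ 17142.8571

Turán's theorem: ex(n, K_{r+1}) is achieved by the complete r-partite Turán graph T(n, r) with parts as balanced as possible, and is at most (1 − 1/r) · n^2/2. For r = 7, n = 200: the density bound is (6/7) · 40000/2 = 120000/7 ≈ 17142.8571. The integer-valued extremum is e(T(200, 7)) = 17142, which is strictly less than the density bound 120000/7 since 7 ∤ 200 (the parts of T(200, 7) cannot all be equal).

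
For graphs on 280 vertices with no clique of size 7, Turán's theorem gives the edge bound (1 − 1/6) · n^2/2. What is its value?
Turán density bound = (5/6) · 280^2/2 = 98000/3 ≈ 32666.6667

Turán's theorem: ex(n, K_{r+1}) is achieved by the complete r-partite Turán graph T(n, r) with parts as balanced as possible, and is at most (1 − 1/r) · n^2/2. For r = 6, n = 280: the density bound is (5/6) · 78400/2 = 98000/3 ≈ 32666.6667. The integer-valued extremum is e(T(280, 6)) = 32666, which is strictly less than the density bound 98000/3 since 6 ∤ 280 (the parts of T(280, 6) cannot all be equal).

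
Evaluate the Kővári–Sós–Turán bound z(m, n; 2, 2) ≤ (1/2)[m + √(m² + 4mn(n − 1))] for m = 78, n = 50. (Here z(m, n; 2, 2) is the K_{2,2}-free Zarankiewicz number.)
z(78, 50; 2, 2) ≤ (1/2)[78 + √(78² + 4·78·50·49)] = (1/2)[78 + √770484] = 477.8861

Kővári–Sós–Turán: let r_1, ..., r_78 be the row sums and z = Σ r_i the total number of 1s. Each pair of columns can share at most one row with both entries 1 (else a 2×2 all-ones block appears), so Σ_i C(r_i, 2) ≤ C(50, 2) = 1225. By convexity Σ_i C(r_i, 2) ≥ 78·C(z/78, 2) = z(z − 78)/(2·78), giving z² − 78z − 78·50·49 ≤ 0 and hence z ≤ (1/2)[78 + √(6084 + 4·191100)] = (1/2)[78 + √770484] ≈ (1/2)(78 + 877.7722) = 477.8861.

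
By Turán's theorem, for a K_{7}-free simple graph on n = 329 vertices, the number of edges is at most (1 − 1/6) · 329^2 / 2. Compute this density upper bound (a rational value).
Turán density bound = (5/6) · 329^2/2 = 541205/12 ≈ 45100.4167

Turán's theorem: ex(n, K_{r+1}) is achieved by the complete r-partite Turán graph T(n, r) with parts as balanced as possible, and is at most (1 − 1/r) · n^2/2. For r = 6, n = 329: the density bound is (5/6) · 108241/2 = 541205/12 ≈ 45100.4167. The integer-valued extremum is e(T(329, 6)) = 45100, which is strictly less than the density bound 541205/12 since 6 ∤ 329 (the parts of T(329, 6) cannot all be equal).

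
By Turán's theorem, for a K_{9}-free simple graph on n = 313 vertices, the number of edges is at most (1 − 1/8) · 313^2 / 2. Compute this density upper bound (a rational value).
Turán density bound = (7/8) · 313^2/2 = 685783/16 ≈ 42861.4375

Turán's theorem: ex(n, K_{r+1}) is achieved by the complete r-partite Turán graph T(n, r) with parts as balanced as possible, and is at most (1 − 1/r) · n^2/2. For r = 8, n = 313: the density bound is (7/8) · 97969/2 = 685783/16 ≈ 42861.4375. The integer-valued extremum is e(T(313, 8)) = 42861, which is strictly less than the density bound 685783/16 since 8 ∤ 313 (the parts of T(313, 8) cannot all be equal).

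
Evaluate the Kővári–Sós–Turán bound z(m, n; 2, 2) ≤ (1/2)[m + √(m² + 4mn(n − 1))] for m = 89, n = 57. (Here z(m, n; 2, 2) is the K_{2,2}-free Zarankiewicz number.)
z(89, 57; 2, 2) ≤ (1/2)[89 + √(89² + 4·89·57·56)] = (1/2)[89 + √1144273] = 579.3535

Kővári–Sós–Turán: let r_1, ..., r_89 be the row sums and z = Σ r_i the total number of 1s. Each pair of columns can share at most one row with both entries 1 (else a 2×2 all-ones block appears), so Σ_i C(r_i, 2) ≤ C(57, 2) = 1596. By convexity Σ_i C(r_i, 2) ≥ 89·C(z/89, 2) = z(z − 89)/(2·89), giving z² − 89z − 89·57·56 ≤ 0 and hence z ≤ (1/2)[89 + √(7921 + 4·284088)] = (1/2)[89 + √1144273] ≈ (1/2)(89 + 1069.707) = 579.3535.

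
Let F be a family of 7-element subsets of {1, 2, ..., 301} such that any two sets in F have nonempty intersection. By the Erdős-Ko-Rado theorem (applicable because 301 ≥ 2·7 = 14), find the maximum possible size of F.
max |F| = C(300, 6) = 962822846700

The Erdős-Ko-Rado theorem states: for n ≥ 2k, an intersecting family of k-subsets of an n-element set has size at most C(n − 1, k − 1), with equality for 'star' families {A ⊆ [n] : |A| = k, i ∈ A} (fix an element i). For n = 301, k = 7: C(300, 6) = 962822846700.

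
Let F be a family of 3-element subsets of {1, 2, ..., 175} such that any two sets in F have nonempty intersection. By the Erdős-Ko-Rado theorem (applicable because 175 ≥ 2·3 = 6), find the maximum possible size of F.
max |F| = C(174, 2) = 15051

The Erdős-Ko-Rado theorem states: for n ≥ 2k, an intersecting family of k-subsets of an n-element set has size at most C(n − 1, k − 1), with equality for 'star' families {A ⊆ [n] : |A| = k, i ∈ A} (fix an element i). For n = 175, k = 3: C(174, 2) = 15051.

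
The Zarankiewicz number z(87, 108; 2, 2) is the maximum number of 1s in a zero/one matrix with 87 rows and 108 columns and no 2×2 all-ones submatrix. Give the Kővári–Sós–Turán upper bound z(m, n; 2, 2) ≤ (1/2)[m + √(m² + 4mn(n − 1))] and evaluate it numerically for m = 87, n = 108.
z(87, 108; 2, 2) ≤ (1/2)[87 + √(87² + 4·87·108·107)] = (1/2)[87 + √4029057] = 1047.1256

Kővári–Sós–Turán: let r_1, ..., r_87 be the row sums and z = Σ r_i the total number of 1s. Each pair of columns can share at most one row with both entries 1 (else a 2×2 all-ones block appears), so Σ_i C(r_i, 2) ≤ C(108, 2) = 5778. By convexity Σ_i C(r_i, 2) ≥ 87·C(z/87, 2) = z(z − 87)/(2·87), giving z² − 87z − 87·108·107 ≤ 0 and hence z ≤ (1/2)[87 + √(7569 + 4·1005372)] = (1/2)[87 + √4029057] ≈ (1/2)(87 + 2007.2511) = 1047.1256.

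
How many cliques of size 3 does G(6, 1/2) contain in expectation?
E[# K_3] = C(6, 3) · (1/2)^C(3, 2) = 20 / 2^3 = 5/2 = 2.5

For each 3-subset S of vertices (there are C(6, 3) = 20 such S), let X_S = 1 if S induces a K_3 (all C(3, 2) = 3 edges present). Then P(X_S = 1) = (1/2)^3 = 1/8. By linearity of expectation, E[# K_3] = C(6, 3) · (1/2)^3 = 20 / 8 = 5/2 = 2.5.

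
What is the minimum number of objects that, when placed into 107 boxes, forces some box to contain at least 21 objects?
n = (21 − 1)·107 + 1 = 2141

By the generalised pigeonhole principle, to guarantee some box contains ≥ r objects we need more than (r − 1) · k objects total. Threshold: n = (r − 1) · k + 1. With r = 21 and k = 107: n = 20 · 107 + 1 = 2140 + 1 = 2141. For n = 2140 = 20 · 107, we can put exactly 20 objects in every box, avoiding 21 in any single one — so 2141 is tight.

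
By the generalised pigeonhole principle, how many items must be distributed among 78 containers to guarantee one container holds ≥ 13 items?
n = (13 − 1)·78 + 1 = 937

By the generalised pigeonhole principle, to guarantee some box contains ≥ r objects we need more than (r − 1) · k objects total. Threshold: n = (r − 1) · k + 1. With r = 13 and k = 78: n = 12 · 78 + 1 = 936 + 1 = 937. For n = 936 = 12 · 78, we can put exactly 12 objects in every box, avoiding 13 in any single one — so 937 is tight.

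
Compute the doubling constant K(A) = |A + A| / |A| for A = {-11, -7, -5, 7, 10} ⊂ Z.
K = |A + A| / |A| = 15/5 = 3

Enumerate A + A = {a + b : a, b ∈ A}. With |A| = 5, there are |A|^2 = 25 ordered sum pairs; collecting distinct values, A + A = {-22, -18, -16, -14, -12, -10, -4, -1, 0, 2, 3, 5, 14, 17, 20}, so |A + A| = 15. Thus K = 15/5 = 3. For comparison, the minimum possible |A + A| over all 5-element sets is 2·5 − 1 = 9 (so min K = 9/5), attained only by arithmetic progressions.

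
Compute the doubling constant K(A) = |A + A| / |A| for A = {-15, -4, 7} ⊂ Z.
K = |A + A| / |A| = 5/3

Enumerate A + A = {a + b : a, b ∈ A}. With |A| = 3, there are |A|^2 = 9 ordered sum pairs; collecting distinct values, A + A = {-30, -19, -8, 3, 14}, so |A + A| = 5. Thus K = 5/3. Here |A + A| = 2|A| − 1 = 5, the minimum possible — so K = 5/3 is minimal, which holds iff A is an arithmetic progression.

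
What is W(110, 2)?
W(110, 2) = 110 + 1 = 111

A 2-term AP is any pair of integers, so a monochromatic 2-AP exists iff some colour is used at least twice. With 110 colours, the colouring i ↦ i on {1, ..., 110} uses each colour once, avoiding any monochromatic pair, so W(110, 2) > 110. For {1, ..., 111}, pigeonhole forces two integers of the same colour, which form a monochromatic 2-AP. Hence W(110, 2) = 111.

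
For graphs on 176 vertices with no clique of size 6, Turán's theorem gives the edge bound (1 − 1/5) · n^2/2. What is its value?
Turán density bound = (4/5) · 176^2/2 = 61952/5 ≈ 12390.4

Turán's theorem: ex(n, K_{r+1}) is achieved by the complete r-partite Turán graph T(n, r) with parts as balanced as possible, and is at most (1 − 1/r) · n^2/2. For r = 5, n = 176: the density bound is (4/5) · 30976/2 = 61952/5 ≈ 12390.4. The integer-valued extremum is e(T(176, 5)) = 12390, which is strictly less than the density bound 61952/5 since 5 ∤ 176 (the parts of T(176, 5) cannot all be equal).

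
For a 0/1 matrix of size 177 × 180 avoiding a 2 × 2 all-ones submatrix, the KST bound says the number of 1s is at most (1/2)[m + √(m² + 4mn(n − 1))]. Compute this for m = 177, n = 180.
z(177, 180; 2, 2) ≤ (1/2)[177 + √(177² + 4·177·180·179)] = (1/2)[177 + √22843089] = 2478.2222

Kővári–Sós–Turán: let r_1, ..., r_177 be the row sums and z = Σ r_i the total number of 1s. Each pair of columns can share at most one row with both entries 1 (else a 2×2 all-ones block appears), so Σ_i C(r_i, 2) ≤ C(180, 2) = 16110. By convexity Σ_i C(r_i, 2) ≥ 177·C(z/177, 2) = z(z − 177)/(2·177), giving z² − 177z − 177·180·179 ≤ 0 and hence z ≤ (1/2)[177 + √(31329 + 4·5702940)] = (1/2)[177 + √22843089] ≈ (1/2)(177 + 4779.4444) = 2478.2222.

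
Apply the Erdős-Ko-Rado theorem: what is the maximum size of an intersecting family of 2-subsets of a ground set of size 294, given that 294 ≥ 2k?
max |F| = C(293, 1) = 293

Erdős-Ko-Rado (1961): when n ≥ 2k, max |F| = C(n−1, k−1). The bound is attained by the star {A : i ∈ A} for any fixed i ∈ [n]. Here C(294−1, 2−1) = C(293, 1) = 293.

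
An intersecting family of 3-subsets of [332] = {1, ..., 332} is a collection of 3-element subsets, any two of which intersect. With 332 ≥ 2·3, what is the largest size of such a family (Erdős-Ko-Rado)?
max |F| = C(331, 2) = 54615

Erdős-Ko-Rado (1961): when n ≥ 2k, max |F| = C(n−1, k−1). The bound is attained by the star {A : i ∈ A} for any fixed i ∈ [n]. Here C(332−1, 3−1) = C(331, 2) = 54615.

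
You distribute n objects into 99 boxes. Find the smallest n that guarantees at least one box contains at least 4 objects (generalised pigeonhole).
n = (4 − 1)·99 + 1 = 298

By the generalised pigeonhole principle, to guarantee some box contains ≥ r objects we need more than (r − 1) · k objects total. Threshold: n = (r − 1) · k + 1. With r = 4 and k = 99: n = 3 · 99 + 1 = 297 + 1 = 298. For n = 297 = 3 · 99, we can put exactly 3 objects in every box, avoiding 4 in any single one — so 298 is tight.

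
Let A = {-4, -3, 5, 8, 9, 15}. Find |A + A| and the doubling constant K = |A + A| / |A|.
K = |A + A| / |A| = 20/6 = 10/3

Enumerate A + A = {a + b : a, b ∈ A}. With |A| = 6, there are |A|^2 = 36 ordered sum pairs; collecting distinct values, A + A = {-8, -7, -6, 1, 2, 4, 5, 6, 10, 11, 12, 13, 14, 16, 17, 18, 20, 23, 24, 30}, so |A + A| = 20. Thus K = 20/6 = 10/3. For comparison, the minimum possible |A + A| over all 6-element sets is 2·6 − 1 = 11 (so min K = 11/6), attained only by arithmetic progressions.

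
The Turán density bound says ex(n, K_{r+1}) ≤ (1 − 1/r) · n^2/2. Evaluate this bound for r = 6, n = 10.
Turán density bound = (5/6) · 10^2/2 = 125/3 ≈ 41.6667

Turán's theorem: ex(n, K_{r+1}) is achieved by the complete r-partite Turán graph T(n, r) with parts as balanced as possible, and is at most (1 − 1/r) · n^2/2. For r = 6, n = 10: the density bound is (5/6) · 100/2 = 125/3 ≈ 41.6667. The integer-valued extremum is e(T(10, 6)) = 41, which is strictly less than the density bound 125/3 since 6 ∤ 10 (the parts of T(10, 6) cannot all be equal).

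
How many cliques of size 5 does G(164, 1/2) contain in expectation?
E[# K_5] = C(164, 5) · (1/2)^C(5, 2) = 929632032 / 2^10 = 29051001/32 = 907843.78125

For each 5-subset S of vertices (there are C(164, 5) = 929632032 such S), let X_S = 1 if S induces a K_5 (all C(5, 2) = 10 edges present). Then P(X_S = 1) = (1/2)^10 = 1/1024. By linearity of expectation, E[# K_5] = C(164, 5) · (1/2)^10 = 929632032 / 1024 = 29051001/32 = 907843.78125.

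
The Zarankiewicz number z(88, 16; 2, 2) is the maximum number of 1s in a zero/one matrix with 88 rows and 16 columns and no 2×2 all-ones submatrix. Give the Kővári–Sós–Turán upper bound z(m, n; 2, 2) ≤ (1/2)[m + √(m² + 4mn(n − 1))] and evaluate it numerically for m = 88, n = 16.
z(88, 16; 2, 2) ≤ (1/2)[88 + √(88² + 4·88·16·15)] = (1/2)[88 + √92224] = 195.842

Kővári–Sós–Turán: let r_1, ..., r_88 be the row sums and z = Σ r_i the total number of 1s. Each pair of columns can share at most one row with both entries 1 (else a 2×2 all-ones block appears), so Σ_i C(r_i, 2) ≤ C(16, 2) = 120. By convexity Σ_i C(r_i, 2) ≥ 88·C(z/88, 2) = z(z − 88)/(2·88), giving z² − 88z − 88·16·15 ≤ 0 and hence z ≤ (1/2)[88 + √(7744 + 4·21120)] = (1/2)[88 + √92224] ≈ (1/2)(88 + 303.684) = 195.842.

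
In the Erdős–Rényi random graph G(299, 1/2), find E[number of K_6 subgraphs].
E[# K_6] = C(299, 6) · (1/2)^C(6, 2) = 943566389766 / 2^15 = 471783194883/16384 ≈ 28795361.015808

For each 6-subset S of vertices (there are C(299, 6) = 943566389766 such S), let X_S = 1 if S induces a K_6 (all C(6, 2) = 15 edges present). Then P(X_S = 1) = (1/2)^15 = 1/32768. By linearity of expectation, E[# K_6] = C(299, 6) · (1/2)^15 = 943566389766 / 32768 = 471783194883/16384 ≈ 28795361.015808.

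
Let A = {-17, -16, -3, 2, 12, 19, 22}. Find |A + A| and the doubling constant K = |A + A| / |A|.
K = |A + A| / |A| = 27/7

Enumerate A + A = {a + b : a, b ∈ A}. With |A| = 7, there are |A|^2 = 49 ordered sum pairs; collecting distinct values, A + A = {-34, -33, -32, -20, -19, -15, -14, -6, -5, -4, -1, 2, 3, 4, 5, 6, 9, 14, 16, 19, 21, 24, 31, 34, 38, 41, 44}, so |A + A| = 27. Thus K = 27/7. For comparison, the minimum possible |A + A| over all 7-element sets is 2·7 − 1 = 13 (so min K = 13/7), attained only by arithmetic progressions.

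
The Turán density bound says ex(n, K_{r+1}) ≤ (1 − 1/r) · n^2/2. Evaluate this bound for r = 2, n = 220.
Turán density bound = (1/2) · 220^2/2 = 12100

Turán's theorem: ex(n, K_{r+1}) is achieved by the complete r-partite Turán graph T(n, r) with parts as balanced as possible, and is at most (1 − 1/r) · n^2/2. For r = 2, n = 220: the density bound is (1/2) · 48400/2 = 12100. Since 2 ∣ 220, the Turán graph T(220, 2) has parts of equal size 110, and its edge count e(T(220, 2)) = 12100 attains the density bound exactly.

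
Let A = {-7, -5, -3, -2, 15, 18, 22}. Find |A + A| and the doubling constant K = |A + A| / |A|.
K = |A + A| / |A| = 25/7

Enumerate A + A = {a + b : a, b ∈ A}. With |A| = 7, there are |A|^2 = 49 ordered sum pairs; collecting distinct values, A + A = {-14, -12, -10, -9, -8, -7, -6, -5, -4, 8, 10, 11, 12, 13, 15, 16, 17, 19, 20, 30, 33, 36, 37, 40, 44}, so |A + A| = 25. Thus K = 25/7. For comparison, the minimum possible |A + A| over all 7-element sets is 2·7 − 1 = 13 (so min K = 13/7), attained only by arithmetic progressions.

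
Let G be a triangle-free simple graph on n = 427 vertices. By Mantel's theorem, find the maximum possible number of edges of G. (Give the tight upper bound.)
ex(427, K_3) = ⌊427^2/4⌋ = 45582

Mantel (1907): a triangle-free graph on n vertices has at most ⌊n^2/4⌋ edges, with equality for the complete bipartite graph K_{⌊n/2⌋, ⌈n/2⌉}. For n = 427: ⌊427^2/4⌋ = ⌊182329/4⌋ = 45582. The extremal graph is K_{213, 214}, which has 213·214 = 45582 edges.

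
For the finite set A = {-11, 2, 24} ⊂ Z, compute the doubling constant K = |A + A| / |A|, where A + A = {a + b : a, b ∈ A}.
K = |A + A| / |A| = 6/3 = 2

Enumerate A + A = {a + b : a, b ∈ A}. With |A| = 3, there are |A|^2 = 9 ordered sum pairs; collecting distinct values, A + A = {-22, -9, 4, 13, 26, 48}, so |A + A| = 6. Thus K = 6/3 = 2. For comparison, the minimum possible |A + A| over all 3-element sets is 2·3 − 1 = 5 (so min K = 5/3), attained only by arithmetic progressions.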